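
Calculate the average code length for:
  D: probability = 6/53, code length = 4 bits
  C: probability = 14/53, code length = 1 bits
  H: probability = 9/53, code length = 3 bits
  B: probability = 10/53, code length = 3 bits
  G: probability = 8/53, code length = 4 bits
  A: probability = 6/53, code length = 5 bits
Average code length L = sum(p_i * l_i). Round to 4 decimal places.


Weighted contributions p_i * l_i:
  D: (6/53) * 4 = 24/53
  C: (14/53) * 1 = 14/53
  H: (9/53) * 3 = 27/53
  B: (10/53) * 3 = 30/53
  G: (8/53) * 4 = 32/53
  A: (6/53) * 5 = 30/53
Sum = (24 + 14 + 27 + 30 + 32 + 30)/53 = 157/53

L = 157/53 = 2.9623 bits/symbol


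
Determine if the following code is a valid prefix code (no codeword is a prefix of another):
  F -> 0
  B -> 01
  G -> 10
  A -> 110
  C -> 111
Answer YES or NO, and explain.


Checking each pair (does one codeword prefix another?):
  F='0' vs B='01': prefix -- VIOLATION

NO -- this is NOT a valid prefix code. F (0) is a prefix of B (01).


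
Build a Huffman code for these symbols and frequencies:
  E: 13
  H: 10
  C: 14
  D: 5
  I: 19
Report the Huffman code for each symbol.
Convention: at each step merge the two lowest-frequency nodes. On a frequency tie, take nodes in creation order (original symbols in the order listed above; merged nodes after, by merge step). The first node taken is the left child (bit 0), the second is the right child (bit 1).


Huffman tree construction:
Step 1: Merge D(5) + H(10) = 15
Step 2: Merge E(13) + C(14) = 27
Step 3: Merge (D+H)(15) + I(19) = 34
Step 4: Merge (E+C)(27) + ((D+H)+I)(34) = 61
Read each symbol's code off the tree from the root (left child = 0, right child = 1).

Codes:
  E: 00 (length 2)
  H: 101 (length 3)
  C: 01 (length 2)
  D: 100 (length 3)
  I: 11 (length 2)
Average code length: 137/61 = 2.2459 bits/symbol


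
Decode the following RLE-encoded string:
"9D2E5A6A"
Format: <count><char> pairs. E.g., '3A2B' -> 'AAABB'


Expanding each <count><char> pair:
  9D -> 'DDDDDDDDD'
  2E -> 'EE'
  5A -> 'AAAAA'
  6A -> 'AAAAAA'

Decoded = DDDDDDDDDEEAAAAAAAAAAA


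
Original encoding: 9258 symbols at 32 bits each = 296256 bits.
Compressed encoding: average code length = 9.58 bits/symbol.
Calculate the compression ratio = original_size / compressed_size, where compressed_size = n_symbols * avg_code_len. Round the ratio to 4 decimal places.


original_size = n_symbols * orig_bits = 9258 * 32 = 296256 bits
compressed_size = n_symbols * avg_code_len = 9258 * 9.58 = 88691.64 bits
ratio = original_size / compressed_size = 296256 / 88691.64 = 3.3403

Compression ratio = 3.3403


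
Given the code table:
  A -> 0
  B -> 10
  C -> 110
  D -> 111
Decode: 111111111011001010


Decoding:
111 -> D
111 -> D
111 -> D
0 -> A
110 -> C
0 -> A
10 -> B
10 -> B


Result: DDDACABB


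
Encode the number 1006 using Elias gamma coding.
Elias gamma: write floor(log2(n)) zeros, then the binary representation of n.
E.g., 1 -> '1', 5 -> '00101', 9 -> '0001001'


num_bits = floor(log2(1006)) + 1 = 10
leading_zeros = num_bits - 1 = 9
binary(1006) = 1111101110

Elias gamma(1006) = '000000000' + '1111101110' = 0000000001111101110 (19 bits)


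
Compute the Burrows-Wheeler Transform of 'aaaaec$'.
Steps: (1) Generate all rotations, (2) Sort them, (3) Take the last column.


Rotations (sorted):
  0: $aaaaec -> last char: c
  1: aaaaec$ -> last char: $
  2: aaaec$a -> last char: a
  3: aaec$aa -> last char: a
  4: aec$aaa -> last char: a
  5: c$aaaae -> last char: e
  6: ec$aaaa -> last char: a


BWT = c$aaaea


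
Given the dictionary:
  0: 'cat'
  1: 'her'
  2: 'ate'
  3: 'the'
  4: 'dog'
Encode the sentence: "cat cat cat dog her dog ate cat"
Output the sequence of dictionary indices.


Look up each word in the dictionary:
  'cat' -> 0
  'cat' -> 0
  'cat' -> 0
  'dog' -> 4
  'her' -> 1
  'dog' -> 4
  'ate' -> 2
  'cat' -> 0

Encoded: [0, 0, 0, 4, 1, 4, 2, 0]


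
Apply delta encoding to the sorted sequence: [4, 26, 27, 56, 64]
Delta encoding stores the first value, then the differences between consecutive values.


First value: 4
Deltas:
  26 - 4 = 22
  27 - 26 = 1
  56 - 27 = 29
  64 - 56 = 8


Delta encoded: [4, 22, 1, 29, 8]


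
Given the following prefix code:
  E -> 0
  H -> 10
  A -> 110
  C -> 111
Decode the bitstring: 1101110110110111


Decoding step by step:
Bits 110 -> A
Bits 111 -> C
Bits 0 -> E
Bits 110 -> A
Bits 110 -> A
Bits 111 -> C


Decoded message: ACEAAC


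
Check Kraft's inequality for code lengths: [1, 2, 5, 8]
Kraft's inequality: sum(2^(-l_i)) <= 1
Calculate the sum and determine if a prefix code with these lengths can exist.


Sum = 2^(-1) + 2^(-2) + 2^(-5) + 2^(-8)
    = 0.5 + 0.25 + 0.03125 + 0.00390625
    = 201/256 = 0.78515625
Since 0.78515625 <= 1, Kraft's inequality IS satisfied.
A prefix code with these lengths CAN exist.

Kraft sum = 0.78515625. Satisfied.


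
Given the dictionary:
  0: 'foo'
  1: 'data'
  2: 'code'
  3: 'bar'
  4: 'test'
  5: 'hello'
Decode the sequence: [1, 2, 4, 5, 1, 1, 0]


Look up each index in the dictionary:
  1 -> 'data'
  2 -> 'code'
  4 -> 'test'
  5 -> 'hello'
  1 -> 'data'
  1 -> 'data'
  0 -> 'foo'

Decoded: "data code test hello data data foo"


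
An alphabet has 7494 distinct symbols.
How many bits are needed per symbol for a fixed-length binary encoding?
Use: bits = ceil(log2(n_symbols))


log2(7494) = 12.8715
Bracket: 2^12 = 4096 < 7494 <= 2^13 = 8192
So ceil(log2(7494)) = 13

bits = ceil(log2(7494)) = ceil(12.8715) = 13 bits


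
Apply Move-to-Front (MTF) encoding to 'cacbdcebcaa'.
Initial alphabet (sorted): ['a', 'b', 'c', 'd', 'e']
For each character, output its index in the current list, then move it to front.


MTF encoding:
'c': index 2 in ['a', 'b', 'c', 'd', 'e'] -> ['c', 'a', 'b', 'd', 'e']
'a': index 1 in ['c', 'a', 'b', 'd', 'e'] -> ['a', 'c', 'b', 'd', 'e']
'c': index 1 in ['a', 'c', 'b', 'd', 'e'] -> ['c', 'a', 'b', 'd', 'e']
'b': index 2 in ['c', 'a', 'b', 'd', 'e'] -> ['b', 'c', 'a', 'd', 'e']
'd': index 3 in ['b', 'c', 'a', 'd', 'e'] -> ['d', 'b', 'c', 'a', 'e']
'c': index 2 in ['d', 'b', 'c', 'a', 'e'] -> ['c', 'd', 'b', 'a', 'e']
'e': index 4 in ['c', 'd', 'b', 'a', 'e'] -> ['e', 'c', 'd', 'b', 'a']
'b': index 3 in ['e', 'c', 'd', 'b', 'a'] -> ['b', 'e', 'c', 'd', 'a']
'c': index 2 in ['b', 'e', 'c', 'd', 'a'] -> ['c', 'b', 'e', 'd', 'a']
'a': index 4 in ['c', 'b', 'e', 'd', 'a'] -> ['a', 'c', 'b', 'e', 'd']
'a': index 0 in ['a', 'c', 'b', 'e', 'd'] -> ['a', 'c', 'b', 'e', 'd']


Output: [2, 1, 1, 2, 3, 2, 4, 3, 2, 4, 0]


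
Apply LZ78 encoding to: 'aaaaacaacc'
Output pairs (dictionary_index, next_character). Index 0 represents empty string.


LZ78 encoding steps:
Dictionary: {0: ''}
Step 1: w='' (idx 0), next='a' -> output (0, 'a'), add 'a' as idx 1
Step 2: w='a' (idx 1), next='a' -> output (1, 'a'), add 'aa' as idx 2
Step 3: w='aa' (idx 2), next='c' -> output (2, 'c'), add 'aac' as idx 3
Step 4: w='aac' (idx 3), next='c' -> output (3, 'c'), add 'aacc' as idx 4


Encoded: [(0, 'a'), (1, 'a'), (2, 'c'), (3, 'c')]


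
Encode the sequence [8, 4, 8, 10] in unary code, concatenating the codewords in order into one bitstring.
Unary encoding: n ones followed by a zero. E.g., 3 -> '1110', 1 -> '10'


Encode each number as n ones followed by a terminating 0:
  8 -> 111111110 (9 bits)
  4 -> 11110 (5 bits)
  8 -> 111111110 (9 bits)
  10 -> 11111111110 (11 bits)
Total length = 9 + 5 + 9 + 11 = 34 bits.

Unary([8, 4, 8, 10]) = 1111111101111011111111011111111110 (34 bits)


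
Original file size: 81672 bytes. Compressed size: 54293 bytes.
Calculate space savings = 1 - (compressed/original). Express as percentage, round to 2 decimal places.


ratio = compressed/original = 54293/81672 = 0.664769
savings = 1 - ratio = 1 - 0.664769 = 0.335231
as a percentage: 0.335231 * 100 = 33.52%

Space savings = 1 - 54293/81672 = 33.52%


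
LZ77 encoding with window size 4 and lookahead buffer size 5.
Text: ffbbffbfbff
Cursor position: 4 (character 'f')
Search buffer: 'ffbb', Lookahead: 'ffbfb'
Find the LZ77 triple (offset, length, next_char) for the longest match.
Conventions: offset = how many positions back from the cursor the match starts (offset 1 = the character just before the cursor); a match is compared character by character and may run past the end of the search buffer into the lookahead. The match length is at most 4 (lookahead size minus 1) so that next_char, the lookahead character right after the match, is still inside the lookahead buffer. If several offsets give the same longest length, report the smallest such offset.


Try each offset into the search buffer:
  offset=1 (pos 3, char 'b'): match length 0
  offset=2 (pos 2, char 'b'): match length 0
  offset=3 (pos 1, char 'f'): match length 1
  offset=4 (pos 0, char 'f'): match length 3
Longest match has length 3 at offset 4.
next_char = character at position 4 + 3 = 7 -> 'f'

Best match: offset=4, length=3 (matching 'ffb' starting at position 0)
LZ77 triple: (4, 3, 'f')


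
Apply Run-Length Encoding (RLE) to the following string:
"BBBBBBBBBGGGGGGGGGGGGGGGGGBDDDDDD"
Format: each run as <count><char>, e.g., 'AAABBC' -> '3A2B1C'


Scanning runs left to right:
  i=0: run of 'B' x 9 -> '9B'
  i=9: run of 'G' x 17 -> '17G'
  i=26: run of 'B' x 1 -> '1B'
  i=27: run of 'D' x 6 -> '6D'

RLE = 9B17G1B6D


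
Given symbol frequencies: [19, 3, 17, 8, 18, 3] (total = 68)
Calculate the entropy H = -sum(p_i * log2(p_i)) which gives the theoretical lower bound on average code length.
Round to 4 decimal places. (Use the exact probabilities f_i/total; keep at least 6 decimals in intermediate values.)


Per-symbol terms -p_i * log2(p_i) with p_i = f_i/68:
  p = 19/68 = 0.279412: log2(p) = -1.839535, -p*log2(p) = 0.513988
  p = 3/68 = 0.044118: log2(p) = -4.502500, -p*log2(p) = 0.198640
  p = 17/68 = 0.250000: log2(p) = -2.000000, -p*log2(p) = 0.500000
  p = 8/68 = 0.117647: log2(p) = -3.087463, -p*log2(p) = 0.363231
  p = 18/68 = 0.264706: log2(p) = -1.917538, -p*log2(p) = 0.507584
  p = 3/68 = 0.044118: log2(p) = -4.502500, -p*log2(p) = 0.198640
H = 0.513988 + 0.198640 + 0.500000 + 0.363231 + 0.507584 + 0.198640 = 2.282083

H = 2.2821 bits/symbol


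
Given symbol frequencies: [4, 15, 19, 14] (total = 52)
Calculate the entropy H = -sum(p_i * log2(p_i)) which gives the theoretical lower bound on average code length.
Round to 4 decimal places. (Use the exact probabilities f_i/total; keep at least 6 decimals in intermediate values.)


Per-symbol terms -p_i * log2(p_i) with p_i = f_i/52:
  p = 4/52 = 0.076923: log2(p) = -3.700440, -p*log2(p) = 0.284649
  p = 15/52 = 0.288462: log2(p) = -1.793549, -p*log2(p) = 0.517370
  p = 19/52 = 0.365385: log2(p) = -1.452512, -p*log2(p) = 0.530726
  p = 14/52 = 0.269231: log2(p) = -1.893085, -p*log2(p) = 0.509677
H = 0.284649 + 0.517370 + 0.530726 + 0.509677 = 1.842422

H = 1.8424 bits/symbol


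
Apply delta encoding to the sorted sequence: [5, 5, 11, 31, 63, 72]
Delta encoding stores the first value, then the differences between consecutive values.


First value: 5
Deltas:
  5 - 5 = 0
  11 - 5 = 6
  31 - 11 = 20
  63 - 31 = 32
  72 - 63 = 9


Delta encoded: [5, 0, 6, 20, 32, 9]


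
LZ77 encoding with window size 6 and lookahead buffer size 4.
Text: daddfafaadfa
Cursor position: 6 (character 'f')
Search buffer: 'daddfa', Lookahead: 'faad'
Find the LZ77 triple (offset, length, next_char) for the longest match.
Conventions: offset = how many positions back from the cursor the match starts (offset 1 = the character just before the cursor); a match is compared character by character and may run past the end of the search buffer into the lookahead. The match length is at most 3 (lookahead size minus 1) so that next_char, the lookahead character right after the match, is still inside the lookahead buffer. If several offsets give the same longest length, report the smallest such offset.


Try each offset into the search buffer:
  offset=1 (pos 5, char 'a'): match length 0
  offset=2 (pos 4, char 'f'): match length 2
  offset=3 (pos 3, char 'd'): match length 0
  offset=4 (pos 2, char 'd'): match length 0
  offset=5 (pos 1, char 'a'): match length 0
  offset=6 (pos 0, char 'd'): match length 0
Longest match has length 2 at offset 2.
next_char = character at position 6 + 2 = 8 -> 'a'

Best match: offset=2, length=2 (matching 'fa' starting at position 4)
LZ77 triple: (2, 2, 'a')


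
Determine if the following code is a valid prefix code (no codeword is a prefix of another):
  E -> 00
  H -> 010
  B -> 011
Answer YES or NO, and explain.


Checking each pair (does one codeword prefix another?):
  E='00' vs H='010': no prefix
  E='00' vs B='011': no prefix
  H='010' vs E='00': no prefix
  H='010' vs B='011': no prefix
  B='011' vs E='00': no prefix
  B='011' vs H='010': no prefix
No violation found over all pairs.

YES -- this is a valid prefix code. No codeword is a prefix of any other codeword.


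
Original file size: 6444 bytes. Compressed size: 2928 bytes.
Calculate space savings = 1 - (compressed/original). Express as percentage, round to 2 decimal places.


ratio = compressed/original = 2928/6444 = 0.454376
savings = 1 - ratio = 1 - 0.454376 = 0.545624
as a percentage: 0.545624 * 100 = 54.56%

Space savings = 1 - 2928/6444 = 54.56%


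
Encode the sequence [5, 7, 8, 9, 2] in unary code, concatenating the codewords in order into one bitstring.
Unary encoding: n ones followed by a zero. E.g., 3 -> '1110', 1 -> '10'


Encode each number as n ones followed by a terminating 0:
  5 -> 111110 (6 bits)
  7 -> 11111110 (8 bits)
  8 -> 111111110 (9 bits)
  9 -> 1111111110 (10 bits)
  2 -> 110 (3 bits)
Total length = 6 + 8 + 9 + 10 + 3 = 36 bits.

Unary([5, 7, 8, 9, 2]) = 111110111111101111111101111111110110 (36 bits)


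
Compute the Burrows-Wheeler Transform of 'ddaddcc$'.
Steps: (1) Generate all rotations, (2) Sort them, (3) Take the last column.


Rotations (sorted):
  0: $ddaddcc -> last char: c
  1: addcc$dd -> last char: d
  2: c$ddaddc -> last char: c
  3: cc$ddadd -> last char: d
  4: daddcc$d -> last char: d
  5: dcc$ddad -> last char: d
  6: ddaddcc$ -> last char: $
  7: ddcc$dda -> last char: a


BWT = cdcddd$a


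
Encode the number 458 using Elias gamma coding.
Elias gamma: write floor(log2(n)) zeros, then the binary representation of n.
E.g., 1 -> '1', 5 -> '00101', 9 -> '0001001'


num_bits = floor(log2(458)) + 1 = 9
leading_zeros = num_bits - 1 = 8
binary(458) = 111001010

Elias gamma(458) = '00000000' + '111001010' = 00000000111001010 (17 bits)


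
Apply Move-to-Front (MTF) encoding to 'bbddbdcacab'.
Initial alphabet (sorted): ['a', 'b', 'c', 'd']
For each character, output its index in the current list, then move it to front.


MTF encoding:
'b': index 1 in ['a', 'b', 'c', 'd'] -> ['b', 'a', 'c', 'd']
'b': index 0 in ['b', 'a', 'c', 'd'] -> ['b', 'a', 'c', 'd']
'd': index 3 in ['b', 'a', 'c', 'd'] -> ['d', 'b', 'a', 'c']
'd': index 0 in ['d', 'b', 'a', 'c'] -> ['d', 'b', 'a', 'c']
'b': index 1 in ['d', 'b', 'a', 'c'] -> ['b', 'd', 'a', 'c']
'd': index 1 in ['b', 'd', 'a', 'c'] -> ['d', 'b', 'a', 'c']
'c': index 3 in ['d', 'b', 'a', 'c'] -> ['c', 'd', 'b', 'a']
'a': index 3 in ['c', 'd', 'b', 'a'] -> ['a', 'c', 'd', 'b']
'c': index 1 in ['a', 'c', 'd', 'b'] -> ['c', 'a', 'd', 'b']
'a': index 1 in ['c', 'a', 'd', 'b'] -> ['a', 'c', 'd', 'b']
'b': index 3 in ['a', 'c', 'd', 'b'] -> ['b', 'a', 'c', 'd']


Output: [1, 0, 3, 0, 1, 1, 3, 3, 1, 1, 3]


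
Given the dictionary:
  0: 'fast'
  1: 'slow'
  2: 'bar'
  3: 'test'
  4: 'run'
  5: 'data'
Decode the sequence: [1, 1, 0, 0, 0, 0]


Look up each index in the dictionary:
  1 -> 'slow'
  1 -> 'slow'
  0 -> 'fast'
  0 -> 'fast'
  0 -> 'fast'
  0 -> 'fast'

Decoded: "slow slow fast fast fast fast"


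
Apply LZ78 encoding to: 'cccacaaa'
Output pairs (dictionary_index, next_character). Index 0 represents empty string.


LZ78 encoding steps:
Dictionary: {0: ''}
Step 1: w='' (idx 0), next='c' -> output (0, 'c'), add 'c' as idx 1
Step 2: w='c' (idx 1), next='c' -> output (1, 'c'), add 'cc' as idx 2
Step 3: w='' (idx 0), next='a' -> output (0, 'a'), add 'a' as idx 3
Step 4: w='c' (idx 1), next='a' -> output (1, 'a'), add 'ca' as idx 4
Step 5: w='a' (idx 3), next='a' -> output (3, 'a'), add 'aa' as idx 5


Encoded: [(0, 'c'), (1, 'c'), (0, 'a'), (1, 'a'), (3, 'a')]


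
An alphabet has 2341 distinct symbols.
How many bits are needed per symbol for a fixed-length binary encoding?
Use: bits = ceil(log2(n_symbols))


log2(2341) = 11.1929
Bracket: 2^11 = 2048 < 2341 <= 2^12 = 4096
So ceil(log2(2341)) = 12

bits = ceil(log2(2341)) = ceil(11.1929) = 12 bits


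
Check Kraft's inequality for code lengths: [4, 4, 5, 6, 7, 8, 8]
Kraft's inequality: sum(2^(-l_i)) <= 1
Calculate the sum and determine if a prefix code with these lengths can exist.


Sum = 2^(-4) + 2^(-4) + 2^(-5) + 2^(-6) + 2^(-7) + 2^(-8) + 2^(-8)
    = 0.0625 + 0.0625 + 0.03125 + 0.015625 + 0.0078125 + 0.00390625 + 0.00390625
    = 48/256 = 0.1875
Since 0.1875 <= 1, Kraft's inequality IS satisfied.
A prefix code with these lengths CAN exist.

Kraft sum = 0.1875. Satisfied.


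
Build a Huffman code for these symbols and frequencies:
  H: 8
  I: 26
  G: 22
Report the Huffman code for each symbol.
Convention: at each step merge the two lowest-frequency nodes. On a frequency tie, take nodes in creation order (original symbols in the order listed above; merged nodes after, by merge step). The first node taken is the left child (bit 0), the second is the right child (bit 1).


Huffman tree construction:
Step 1: Merge H(8) + G(22) = 30
Step 2: Merge I(26) + (H+G)(30) = 56
Read each symbol's code off the tree from the root (left child = 0, right child = 1).

Codes:
  H: 10 (length 2)
  I: 0 (length 1)
  G: 11 (length 2)
Average code length: 86/56 = 1.5357 bits/symbol


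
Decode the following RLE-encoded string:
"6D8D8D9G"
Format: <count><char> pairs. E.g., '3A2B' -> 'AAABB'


Expanding each <count><char> pair:
  6D -> 'DDDDDD'
  8D -> 'DDDDDDDD'
  8D -> 'DDDDDDDD'
  9G -> 'GGGGGGGGG'

Decoded = DDDDDDDDDDDDDDDDDDDDDDGGGGGGGGG


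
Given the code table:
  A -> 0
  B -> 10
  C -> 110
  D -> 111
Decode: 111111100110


Decoding:
111 -> D
111 -> D
10 -> B
0 -> A
110 -> C


Result: DDBAC


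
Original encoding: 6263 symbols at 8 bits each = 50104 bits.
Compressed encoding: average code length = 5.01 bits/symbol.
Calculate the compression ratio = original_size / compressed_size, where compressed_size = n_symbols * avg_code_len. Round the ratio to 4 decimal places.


original_size = n_symbols * orig_bits = 6263 * 8 = 50104 bits
compressed_size = n_symbols * avg_code_len = 6263 * 5.01 = 31377.63 bits
ratio = original_size / compressed_size = 50104 / 31377.63 = 1.5968

Compression ratio = 1.5968


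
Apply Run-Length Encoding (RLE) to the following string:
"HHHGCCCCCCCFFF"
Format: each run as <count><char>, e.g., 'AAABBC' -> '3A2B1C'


Scanning runs left to right:
  i=0: run of 'H' x 3 -> '3H'
  i=3: run of 'G' x 1 -> '1G'
  i=4: run of 'C' x 7 -> '7C'
  i=11: run of 'F' x 3 -> '3F'

RLE = 3H1G7C3F


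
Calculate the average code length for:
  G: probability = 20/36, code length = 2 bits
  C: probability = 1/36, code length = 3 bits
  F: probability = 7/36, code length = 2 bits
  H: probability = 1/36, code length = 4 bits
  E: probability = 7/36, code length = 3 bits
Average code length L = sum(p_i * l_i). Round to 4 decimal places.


Weighted contributions p_i * l_i:
  G: (20/36) * 2 = 40/36
  C: (1/36) * 3 = 3/36
  F: (7/36) * 2 = 14/36
  H: (1/36) * 4 = 4/36
  E: (7/36) * 3 = 21/36
Sum = (40 + 3 + 14 + 4 + 21)/36 = 82/36

L = 82/36 = 2.2778 bits/symbol


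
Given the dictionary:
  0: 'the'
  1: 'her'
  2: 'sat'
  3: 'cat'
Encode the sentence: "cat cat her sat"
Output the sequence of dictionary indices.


Look up each word in the dictionary:
  'cat' -> 3
  'cat' -> 3
  'her' -> 1
  'sat' -> 2

Encoded: [3, 3, 1, 2]


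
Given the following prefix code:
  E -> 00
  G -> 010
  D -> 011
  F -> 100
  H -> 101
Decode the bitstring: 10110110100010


Decoding step by step:
Bits 101 -> H
Bits 101 -> H
Bits 101 -> H
Bits 00 -> E
Bits 010 -> G


Decoded message: HHHEG


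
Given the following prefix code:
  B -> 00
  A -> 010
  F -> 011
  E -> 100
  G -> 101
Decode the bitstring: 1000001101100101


Decoding step by step:
Bits 100 -> E
Bits 00 -> B
Bits 011 -> F
Bits 011 -> F
Bits 00 -> B
Bits 101 -> G


Decoded message: EBFFBG


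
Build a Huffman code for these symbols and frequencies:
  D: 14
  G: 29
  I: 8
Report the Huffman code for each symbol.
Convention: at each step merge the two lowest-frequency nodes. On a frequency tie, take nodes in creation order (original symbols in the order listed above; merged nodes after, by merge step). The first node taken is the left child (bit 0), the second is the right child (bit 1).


Huffman tree construction:
Step 1: Merge I(8) + D(14) = 22
Step 2: Merge (I+D)(22) + G(29) = 51
Read each symbol's code off the tree from the root (left child = 0, right child = 1).

Codes:
  D: 01 (length 2)
  G: 1 (length 1)
  I: 00 (length 2)
Average code length: 73/51 = 1.4314 bits/symbol


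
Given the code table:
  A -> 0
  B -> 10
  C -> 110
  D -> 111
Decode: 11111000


Decoding:
111 -> D
110 -> C
0 -> A
0 -> A


Result: DCAA


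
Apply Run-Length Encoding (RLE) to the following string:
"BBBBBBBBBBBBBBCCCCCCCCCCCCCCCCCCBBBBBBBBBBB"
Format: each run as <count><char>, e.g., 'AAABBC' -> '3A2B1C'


Scanning runs left to right:
  i=0: run of 'B' x 14 -> '14B'
  i=14: run of 'C' x 18 -> '18C'
  i=32: run of 'B' x 11 -> '11B'

RLE = 14B18C11B


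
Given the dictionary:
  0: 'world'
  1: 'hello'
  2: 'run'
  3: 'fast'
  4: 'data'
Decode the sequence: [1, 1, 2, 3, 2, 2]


Look up each index in the dictionary:
  1 -> 'hello'
  1 -> 'hello'
  2 -> 'run'
  3 -> 'fast'
  2 -> 'run'
  2 -> 'run'

Decoded: "hello hello run fast run run"


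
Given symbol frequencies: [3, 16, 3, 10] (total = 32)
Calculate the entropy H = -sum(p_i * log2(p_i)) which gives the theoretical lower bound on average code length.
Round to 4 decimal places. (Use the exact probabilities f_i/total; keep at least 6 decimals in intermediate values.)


Per-symbol terms -p_i * log2(p_i) with p_i = f_i/32:
  p = 3/32 = 0.093750: log2(p) = -3.415037, -p*log2(p) = 0.320160
  p = 16/32 = 0.500000: log2(p) = -1.000000, -p*log2(p) = 0.500000
  p = 3/32 = 0.093750: log2(p) = -3.415037, -p*log2(p) = 0.320160
  p = 10/32 = 0.312500: log2(p) = -1.678072, -p*log2(p) = 0.524397
H = 0.320160 + 0.500000 + 0.320160 + 0.524397 = 1.664717

H = 1.6647 bits/symbol


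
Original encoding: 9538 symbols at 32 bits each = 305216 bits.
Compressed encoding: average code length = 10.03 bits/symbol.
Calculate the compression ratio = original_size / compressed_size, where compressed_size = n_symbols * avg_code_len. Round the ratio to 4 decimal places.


original_size = n_symbols * orig_bits = 9538 * 32 = 305216 bits
compressed_size = n_symbols * avg_code_len = 9538 * 10.03 = 95666.14 bits
ratio = original_size / compressed_size = 305216 / 95666.14 = 3.1904

Compression ratio = 3.1904


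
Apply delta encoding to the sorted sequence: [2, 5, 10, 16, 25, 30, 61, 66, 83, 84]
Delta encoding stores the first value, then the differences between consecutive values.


First value: 2
Deltas:
  5 - 2 = 3
  10 - 5 = 5
  16 - 10 = 6
  25 - 16 = 9
  30 - 25 = 5
  61 - 30 = 31
  66 - 61 = 5
  83 - 66 = 17
  84 - 83 = 1


Delta encoded: [2, 3, 5, 6, 9, 5, 31, 5, 17, 1]


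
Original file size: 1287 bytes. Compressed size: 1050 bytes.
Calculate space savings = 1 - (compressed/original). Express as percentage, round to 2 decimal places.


ratio = compressed/original = 1050/1287 = 0.815851
savings = 1 - ratio = 1 - 0.815851 = 0.184149
as a percentage: 0.184149 * 100 = 18.41%

Space savings = 1 - 1050/1287 = 18.41%


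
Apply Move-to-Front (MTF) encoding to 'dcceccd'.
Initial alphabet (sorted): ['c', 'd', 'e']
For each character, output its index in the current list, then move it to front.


MTF encoding:
'd': index 1 in ['c', 'd', 'e'] -> ['d', 'c', 'e']
'c': index 1 in ['d', 'c', 'e'] -> ['c', 'd', 'e']
'c': index 0 in ['c', 'd', 'e'] -> ['c', 'd', 'e']
'e': index 2 in ['c', 'd', 'e'] -> ['e', 'c', 'd']
'c': index 1 in ['e', 'c', 'd'] -> ['c', 'e', 'd']
'c': index 0 in ['c', 'e', 'd'] -> ['c', 'e', 'd']
'd': index 2 in ['c', 'e', 'd'] -> ['d', 'c', 'e']


Output: [1, 1, 0, 2, 1, 0, 2]


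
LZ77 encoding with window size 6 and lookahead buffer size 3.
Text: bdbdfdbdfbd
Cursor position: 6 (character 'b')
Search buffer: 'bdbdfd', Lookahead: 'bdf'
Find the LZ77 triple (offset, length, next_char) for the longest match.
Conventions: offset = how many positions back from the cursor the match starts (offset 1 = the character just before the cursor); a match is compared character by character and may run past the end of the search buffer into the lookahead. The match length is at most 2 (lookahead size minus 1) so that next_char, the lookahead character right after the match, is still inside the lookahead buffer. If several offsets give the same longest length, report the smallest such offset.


Try each offset into the search buffer:
  offset=1 (pos 5, char 'd'): match length 0
  offset=2 (pos 4, char 'f'): match length 0
  offset=3 (pos 3, char 'd'): match length 0
  offset=4 (pos 2, char 'b'): match length 2
  offset=5 (pos 1, char 'd'): match length 0
  offset=6 (pos 0, char 'b'): match length 2
Longest match has length 2, found at offsets 4, 6; take the smallest, offset 4.
next_char = character at position 6 + 2 = 8 -> 'f'

Best match: offset=4, length=2 (matching 'bd' starting at position 2)
LZ77 triple: (4, 2, 'f')


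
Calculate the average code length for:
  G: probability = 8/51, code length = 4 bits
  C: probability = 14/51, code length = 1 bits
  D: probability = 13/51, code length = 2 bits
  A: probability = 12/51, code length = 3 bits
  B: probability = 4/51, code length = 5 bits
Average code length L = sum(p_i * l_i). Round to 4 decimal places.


Weighted contributions p_i * l_i:
  G: (8/51) * 4 = 32/51
  C: (14/51) * 1 = 14/51
  D: (13/51) * 2 = 26/51
  A: (12/51) * 3 = 36/51
  B: (4/51) * 5 = 20/51
Sum = (32 + 14 + 26 + 36 + 20)/51 = 128/51

L = 128/51 = 2.5098 bits/symbol


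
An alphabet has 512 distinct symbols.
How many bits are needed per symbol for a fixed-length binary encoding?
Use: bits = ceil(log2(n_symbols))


log2(512) = 9.0
Bracket: 2^8 = 256 < 512 <= 2^9 = 512
So ceil(log2(512)) = 9

bits = ceil(log2(512)) = ceil(9.0) = 9 bits


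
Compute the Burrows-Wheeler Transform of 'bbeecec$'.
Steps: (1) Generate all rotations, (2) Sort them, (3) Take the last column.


Rotations (sorted):
  0: $bbeecec -> last char: c
  1: bbeecec$ -> last char: $
  2: beecec$b -> last char: b
  3: c$bbeece -> last char: e
  4: cec$bbee -> last char: e
  5: ec$bbeec -> last char: c
  6: ecec$bbe -> last char: e
  7: eecec$bb -> last char: b


BWT = c$beeceb


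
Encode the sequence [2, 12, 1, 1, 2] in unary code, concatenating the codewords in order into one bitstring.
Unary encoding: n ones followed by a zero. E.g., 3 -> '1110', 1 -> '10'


Encode each number as n ones followed by a terminating 0:
  2 -> 110 (3 bits)
  12 -> 1111111111110 (13 bits)
  1 -> 10 (2 bits)
  1 -> 10 (2 bits)
  2 -> 110 (3 bits)
Total length = 3 + 13 + 2 + 2 + 3 = 23 bits.

Unary([2, 12, 1, 1, 2]) = 11011111111111101010110 (23 bits)


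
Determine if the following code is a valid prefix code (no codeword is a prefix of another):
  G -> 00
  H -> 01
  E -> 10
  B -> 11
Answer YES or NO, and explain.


Checking each pair (does one codeword prefix another?):
  G='00' vs H='01': no prefix
  G='00' vs E='10': no prefix
  G='00' vs B='11': no prefix
  H='01' vs G='00': no prefix
  H='01' vs E='10': no prefix
  H='01' vs B='11': no prefix
  E='10' vs G='00': no prefix
  E='10' vs H='01': no prefix
  E='10' vs B='11': no prefix
  B='11' vs G='00': no prefix
  B='11' vs H='01': no prefix
  B='11' vs E='10': no prefix
No violation found over all pairs.

YES -- this is a valid prefix code. No codeword is a prefix of any other codeword.


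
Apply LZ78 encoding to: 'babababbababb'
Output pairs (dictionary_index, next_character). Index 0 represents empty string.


LZ78 encoding steps:
Dictionary: {0: ''}
Step 1: w='' (idx 0), next='b' -> output (0, 'b'), add 'b' as idx 1
Step 2: w='' (idx 0), next='a' -> output (0, 'a'), add 'a' as idx 2
Step 3: w='b' (idx 1), next='a' -> output (1, 'a'), add 'ba' as idx 3
Step 4: w='ba' (idx 3), next='b' -> output (3, 'b'), add 'bab' as idx 4
Step 5: w='bab' (idx 4), next='a' -> output (4, 'a'), add 'baba' as idx 5
Step 6: w='b' (idx 1), next='b' -> output (1, 'b'), add 'bb' as idx 6


Encoded: [(0, 'b'), (0, 'a'), (1, 'a'), (3, 'b'), (4, 'a'), (1, 'b')]


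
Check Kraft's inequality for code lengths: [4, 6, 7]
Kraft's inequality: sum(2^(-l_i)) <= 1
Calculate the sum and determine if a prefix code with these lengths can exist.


Sum = 2^(-4) + 2^(-6) + 2^(-7)
    = 0.0625 + 0.015625 + 0.0078125
    = 11/128 = 0.0859375
Since 0.0859375 <= 1, Kraft's inequality IS satisfied.
A prefix code with these lengths CAN exist.

Kraft sum = 0.0859375. Satisfied.


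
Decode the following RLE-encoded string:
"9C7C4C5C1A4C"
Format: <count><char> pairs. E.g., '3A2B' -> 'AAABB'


Expanding each <count><char> pair:
  9C -> 'CCCCCCCCC'
  7C -> 'CCCCCCC'
  4C -> 'CCCC'
  5C -> 'CCCCC'
  1A -> 'A'
  4C -> 'CCCC'

Decoded = CCCCCCCCCCCCCCCCCCCCCCCCCACCCC


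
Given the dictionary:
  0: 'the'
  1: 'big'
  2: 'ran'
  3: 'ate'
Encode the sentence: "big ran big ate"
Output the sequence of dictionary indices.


Look up each word in the dictionary:
  'big' -> 1
  'ran' -> 2
  'big' -> 1
  'ate' -> 3

Encoded: [1, 2, 1, 3]


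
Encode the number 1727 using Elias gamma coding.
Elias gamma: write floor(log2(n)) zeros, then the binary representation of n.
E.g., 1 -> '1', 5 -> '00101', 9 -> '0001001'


num_bits = floor(log2(1727)) + 1 = 11
leading_zeros = num_bits - 1 = 10
binary(1727) = 11010111111

Elias gamma(1727) = '0000000000' + '11010111111' = 000000000011010111111 (21 bits)


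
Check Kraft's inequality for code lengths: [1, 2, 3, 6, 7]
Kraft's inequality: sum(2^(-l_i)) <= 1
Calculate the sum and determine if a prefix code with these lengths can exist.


Sum = 2^(-1) + 2^(-2) + 2^(-3) + 2^(-6) + 2^(-7)
    = 0.5 + 0.25 + 0.125 + 0.015625 + 0.0078125
    = 115/128 = 0.8984375
Since 0.8984375 <= 1, Kraft's inequality IS satisfied.
A prefix code with these lengths CAN exist.

Kraft sum = 0.8984375. Satisfied.


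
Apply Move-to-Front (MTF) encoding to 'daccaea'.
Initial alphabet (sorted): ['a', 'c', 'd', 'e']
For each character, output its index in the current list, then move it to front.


MTF encoding:
'd': index 2 in ['a', 'c', 'd', 'e'] -> ['d', 'a', 'c', 'e']
'a': index 1 in ['d', 'a', 'c', 'e'] -> ['a', 'd', 'c', 'e']
'c': index 2 in ['a', 'd', 'c', 'e'] -> ['c', 'a', 'd', 'e']
'c': index 0 in ['c', 'a', 'd', 'e'] -> ['c', 'a', 'd', 'e']
'a': index 1 in ['c', 'a', 'd', 'e'] -> ['a', 'c', 'd', 'e']
'e': index 3 in ['a', 'c', 'd', 'e'] -> ['e', 'a', 'c', 'd']
'a': index 1 in ['e', 'a', 'c', 'd'] -> ['a', 'e', 'c', 'd']


Output: [2, 1, 2, 0, 1, 3, 1]


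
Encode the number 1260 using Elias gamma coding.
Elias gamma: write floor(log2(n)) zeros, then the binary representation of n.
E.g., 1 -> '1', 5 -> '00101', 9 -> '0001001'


num_bits = floor(log2(1260)) + 1 = 11
leading_zeros = num_bits - 1 = 10
binary(1260) = 10011101100

Elias gamma(1260) = '0000000000' + '10011101100' = 000000000010011101100 (21 bits)


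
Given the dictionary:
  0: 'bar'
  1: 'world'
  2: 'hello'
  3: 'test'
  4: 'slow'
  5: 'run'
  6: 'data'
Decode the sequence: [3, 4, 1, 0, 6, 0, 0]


Look up each index in the dictionary:
  3 -> 'test'
  4 -> 'slow'
  1 -> 'world'
  0 -> 'bar'
  6 -> 'data'
  0 -> 'bar'
  0 -> 'bar'

Decoded: "test slow world bar data bar bar"


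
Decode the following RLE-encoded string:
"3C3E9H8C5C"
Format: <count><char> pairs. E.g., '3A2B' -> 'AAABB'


Expanding each <count><char> pair:
  3C -> 'CCC'
  3E -> 'EEE'
  9H -> 'HHHHHHHHH'
  8C -> 'CCCCCCCC'
  5C -> 'CCCCC'

Decoded = CCCEEEHHHHHHHHHCCCCCCCCCCCCC


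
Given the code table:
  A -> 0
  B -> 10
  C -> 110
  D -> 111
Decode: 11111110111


Decoding:
111 -> D
111 -> D
10 -> B
111 -> D


Result: DDBD


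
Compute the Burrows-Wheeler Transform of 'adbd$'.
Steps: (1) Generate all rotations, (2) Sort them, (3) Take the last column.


Rotations (sorted):
  0: $adbd -> last char: d
  1: adbd$ -> last char: $
  2: bd$ad -> last char: d
  3: d$adb -> last char: b
  4: dbd$a -> last char: a


BWT = d$dba


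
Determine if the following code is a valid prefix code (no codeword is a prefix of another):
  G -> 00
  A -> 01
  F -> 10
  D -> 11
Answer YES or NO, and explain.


Checking each pair (does one codeword prefix another?):
  G='00' vs A='01': no prefix
  G='00' vs F='10': no prefix
  G='00' vs D='11': no prefix
  A='01' vs G='00': no prefix
  A='01' vs F='10': no prefix
  A='01' vs D='11': no prefix
  F='10' vs G='00': no prefix
  F='10' vs A='01': no prefix
  F='10' vs D='11': no prefix
  D='11' vs G='00': no prefix
  D='11' vs A='01': no prefix
  D='11' vs F='10': no prefix
No violation found over all pairs.

YES -- this is a valid prefix code. No codeword is a prefix of any other codeword.


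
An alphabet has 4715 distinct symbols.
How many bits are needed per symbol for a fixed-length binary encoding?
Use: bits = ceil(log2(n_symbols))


log2(4715) = 12.203
Bracket: 2^12 = 4096 < 4715 <= 2^13 = 8192
So ceil(log2(4715)) = 13

bits = ceil(log2(4715)) = ceil(12.203) = 13 bits


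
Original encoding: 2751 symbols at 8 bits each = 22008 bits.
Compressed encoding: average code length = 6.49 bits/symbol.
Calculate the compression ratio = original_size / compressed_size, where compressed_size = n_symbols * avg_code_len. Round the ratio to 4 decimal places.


original_size = n_symbols * orig_bits = 2751 * 8 = 22008 bits
compressed_size = n_symbols * avg_code_len = 2751 * 6.49 = 17853.99 bits
ratio = original_size / compressed_size = 22008 / 17853.99 = 1.2327

Compression ratio = 1.2327


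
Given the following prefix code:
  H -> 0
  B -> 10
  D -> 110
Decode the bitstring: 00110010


Decoding step by step:
Bits 0 -> H
Bits 0 -> H
Bits 110 -> D
Bits 0 -> H
Bits 10 -> B


Decoded message: HHDHB


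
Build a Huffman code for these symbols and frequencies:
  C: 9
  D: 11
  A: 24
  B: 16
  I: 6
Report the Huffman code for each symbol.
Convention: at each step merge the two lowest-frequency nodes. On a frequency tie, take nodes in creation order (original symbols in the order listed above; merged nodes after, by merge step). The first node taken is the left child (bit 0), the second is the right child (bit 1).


Huffman tree construction:
Step 1: Merge I(6) + C(9) = 15
Step 2: Merge D(11) + (I+C)(15) = 26
Step 3: Merge B(16) + A(24) = 40
Step 4: Merge (D+(I+C))(26) + (B+A)(40) = 66
Read each symbol's code off the tree from the root (left child = 0, right child = 1).

Codes:
  C: 011 (length 3)
  D: 00 (length 2)
  A: 11 (length 2)
  B: 10 (length 2)
  I: 010 (length 3)
Average code length: 147/66 = 2.2273 bits/symbol


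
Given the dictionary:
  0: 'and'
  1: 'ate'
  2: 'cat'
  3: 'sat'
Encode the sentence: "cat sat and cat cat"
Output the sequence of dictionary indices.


Look up each word in the dictionary:
  'cat' -> 2
  'sat' -> 3
  'and' -> 0
  'cat' -> 2
  'cat' -> 2

Encoded: [2, 3, 0, 2, 2]


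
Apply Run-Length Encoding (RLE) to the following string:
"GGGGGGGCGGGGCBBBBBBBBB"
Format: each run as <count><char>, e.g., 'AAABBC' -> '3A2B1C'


Scanning runs left to right:
  i=0: run of 'G' x 7 -> '7G'
  i=7: run of 'C' x 1 -> '1C'
  i=8: run of 'G' x 4 -> '4G'
  i=12: run of 'C' x 1 -> '1C'
  i=13: run of 'B' x 9 -> '9B'

RLE = 7G1C4G1C9B


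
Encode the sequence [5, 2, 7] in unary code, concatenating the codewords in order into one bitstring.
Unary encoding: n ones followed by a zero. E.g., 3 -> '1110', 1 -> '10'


Encode each number as n ones followed by a terminating 0:
  5 -> 111110 (6 bits)
  2 -> 110 (3 bits)
  7 -> 11111110 (8 bits)
Total length = 6 + 3 + 8 = 17 bits.

Unary([5, 2, 7]) = 11111011011111110 (17 bits)


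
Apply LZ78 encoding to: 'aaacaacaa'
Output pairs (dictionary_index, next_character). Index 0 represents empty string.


LZ78 encoding steps:
Dictionary: {0: ''}
Step 1: w='' (idx 0), next='a' -> output (0, 'a'), add 'a' as idx 1
Step 2: w='a' (idx 1), next='a' -> output (1, 'a'), add 'aa' as idx 2
Step 3: w='' (idx 0), next='c' -> output (0, 'c'), add 'c' as idx 3
Step 4: w='aa' (idx 2), next='c' -> output (2, 'c'), add 'aac' as idx 4
Step 5: w='aa' (idx 2), end of input -> output (2, '')


Encoded: [(0, 'a'), (1, 'a'), (0, 'c'), (2, 'c'), (2, '')]


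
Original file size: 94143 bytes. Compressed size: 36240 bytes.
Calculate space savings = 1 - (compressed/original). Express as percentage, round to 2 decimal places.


ratio = compressed/original = 36240/94143 = 0.384946
savings = 1 - ratio = 1 - 0.384946 = 0.615054
as a percentage: 0.615054 * 100 = 61.51%

Space savings = 1 - 36240/94143 = 61.51%


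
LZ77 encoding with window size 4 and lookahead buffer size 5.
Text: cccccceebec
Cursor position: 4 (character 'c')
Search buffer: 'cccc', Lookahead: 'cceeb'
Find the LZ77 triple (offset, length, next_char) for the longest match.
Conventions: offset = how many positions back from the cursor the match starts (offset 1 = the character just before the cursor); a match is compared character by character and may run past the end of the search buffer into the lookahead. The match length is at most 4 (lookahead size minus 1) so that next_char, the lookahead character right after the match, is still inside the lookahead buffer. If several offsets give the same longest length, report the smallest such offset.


Try each offset into the search buffer:
  offset=1 (pos 3, char 'c'): match length 2
  offset=2 (pos 2, char 'c'): match length 2
  offset=3 (pos 1, char 'c'): match length 2
  offset=4 (pos 0, char 'c'): match length 2
Longest match has length 2, found at offsets 1, 2, 3, 4; take the smallest, offset 1.
next_char = character at position 4 + 2 = 6 -> 'e'

Best match: offset=1, length=2 (matching 'cc' starting at position 3)
LZ77 triple: (1, 2, 'e')


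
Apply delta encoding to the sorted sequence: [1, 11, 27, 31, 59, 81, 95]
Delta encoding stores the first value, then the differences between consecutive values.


First value: 1
Deltas:
  11 - 1 = 10
  27 - 11 = 16
  31 - 27 = 4
  59 - 31 = 28
  81 - 59 = 22
  95 - 81 = 14


Delta encoded: [1, 10, 16, 4, 28, 22, 14]


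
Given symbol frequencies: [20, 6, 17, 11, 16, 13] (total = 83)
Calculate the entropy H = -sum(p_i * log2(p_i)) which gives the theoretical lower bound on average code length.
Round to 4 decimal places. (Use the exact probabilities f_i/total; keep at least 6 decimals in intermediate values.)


Per-symbol terms -p_i * log2(p_i) with p_i = f_i/83:
  p = 20/83 = 0.240964: log2(p) = -2.053111, -p*log2(p) = 0.494726
  p = 6/83 = 0.072289: log2(p) = -3.790077, -p*log2(p) = 0.273981
  p = 17/83 = 0.204819: log2(p) = -2.287577, -p*log2(p) = 0.468540
  p = 11/83 = 0.132530: log2(p) = -2.915608, -p*log2(p) = 0.386406
  p = 16/83 = 0.192771: log2(p) = -2.375039, -p*log2(p) = 0.457839
  p = 13/83 = 0.156627: log2(p) = -2.674600, -p*log2(p) = 0.418913
H = 0.494726 + 0.273981 + 0.468540 + 0.386406 + 0.457839 + 0.418913 = 2.500405

H = 2.5004 bits/symbol


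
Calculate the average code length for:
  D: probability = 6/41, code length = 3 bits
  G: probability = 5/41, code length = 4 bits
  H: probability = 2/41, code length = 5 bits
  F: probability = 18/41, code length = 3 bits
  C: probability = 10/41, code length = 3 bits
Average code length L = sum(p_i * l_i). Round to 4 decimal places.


Weighted contributions p_i * l_i:
  D: (6/41) * 3 = 18/41
  G: (5/41) * 4 = 20/41
  H: (2/41) * 5 = 10/41
  F: (18/41) * 3 = 54/41
  C: (10/41) * 3 = 30/41
Sum = (18 + 20 + 10 + 54 + 30)/41 = 132/41

L = 132/41 = 3.2195 bits/symbol
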